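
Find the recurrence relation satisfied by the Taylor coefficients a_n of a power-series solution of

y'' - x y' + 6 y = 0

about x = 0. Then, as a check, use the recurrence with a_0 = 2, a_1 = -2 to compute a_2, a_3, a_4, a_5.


Substitute y = sum_n a_n x^n.
y''(x) has coefficient (n+2)(n+1) a_{n+2} at x^n;
-x y'(x) has coefficient -n a_n at x^n (shift);
6 y(x) has coefficient 6 a_n at x^n.
Matching x^n: (n+2)(n+1) a_{n+2} + (-n + 6) a_n = 0.
Thus a_{n+2} = (n - 6) / ((n+1)(n+2)) * a_n.

Check with a_0 = 2, a_1 = -2 (apply the recurrence for n = 0, 1, 2, 3): a_0 = 2, a_1 = -2, a_2 = -6, a_3 = 5/3, a_4 = 2, a_5 = -1/4.

a_(n+2) = (n - 6) / ((n+1)(n+2)) * a_n; check: a_0 = 2, a_1 = -2, a_2 = -6, a_3 = 5/3, a_4 = 2, a_5 = -1/4


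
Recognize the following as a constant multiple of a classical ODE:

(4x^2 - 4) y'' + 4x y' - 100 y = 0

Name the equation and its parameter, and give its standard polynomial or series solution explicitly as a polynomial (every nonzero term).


All three coefficients share the factor -4; dividing through by -4 gives  (1 - x^2) y'' - x y' + 25 y = 0.
This matches the Chebyshev equation (1 - x^2) y'' - x y' + n^2 y = 0 (note the -x y' term, not -2x y') with n^2 = 25, so n = 5; the polynomial solution is T_5(x).
With y = sum_k a_k x^k, matching x^k gives (k+2)(k+1) a_{k+2} = (k^2 - n^2) a_k = (k - 5)(k + 5) a_k. The right side vanishes at k = 5, so the series with the parity of 5 terminates at degree 5.
Standard normalization: leading coefficient of T_n is 2^(n-1), so a_5 = 2^4 = 16. Work downward with a_k = (k+1)(k+2) a_{k+2} / ((k - 5)(k + 5)):
  a_3 = (4)(5)(16) / ((3 - 5)(3 + 5)) = 320/(-16) = -20
  a_1 = (2)(3)(-20) / ((1 - 5)(1 + 5)) = -120/(-24) = 5
Hence T_5(x) = 16 x^5 - 20 x^3 + 5 x.

T_5(x); series = 16 x^5 - 20 x^3 + 5 x


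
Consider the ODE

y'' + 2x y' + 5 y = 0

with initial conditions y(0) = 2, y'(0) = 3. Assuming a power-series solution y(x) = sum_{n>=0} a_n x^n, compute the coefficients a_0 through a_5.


Ansatz: y(x) = sum_{n>=0} a_n x^n, so y'(x) = sum_{n>=1} n a_n x^(n-1) and y''(x) = sum_{n>=2} n(n-1) a_n x^(n-2).
Substitute into P(x) y'' + Q(x) y' + R(x) y = 0 with P(x) = 1, Q(x) = 2x, R(x) = 5, and match powers of x.
Initial conditions: a_0 = 2, a_1 = 3.
Setting the coefficient of each power of x to zero and solving order by order (substituting the coefficients already found):
  x^0: 2 a_2 + 5 a_0 = 0  ->  2 a_2 = -5 a_0 = -10  ->  a_2 = -5
  x^1: 6 a_3 + 7 a_1 = 0  ->  6 a_3 = -7 a_1 = -21  ->  a_3 = -7/2
  x^2: 12 a_4 + 9 a_2 = 0  ->  12 a_4 = -9 a_2 = 45  ->  a_4 = 15/4
  x^3: 20 a_5 + 11 a_3 = 0  ->  20 a_5 = -11 a_3 = 77/2  ->  a_5 = 77/40
Truncated series: y(x) = 2 + 3 x - 5 x^2 - (7/2) x^3 + (15/4) x^4 + (77/40) x^5 + O(x^6).

a_0 = 2; a_1 = 3; a_2 = -5; a_3 = -7/2; a_4 = 15/4; a_5 = 77/40


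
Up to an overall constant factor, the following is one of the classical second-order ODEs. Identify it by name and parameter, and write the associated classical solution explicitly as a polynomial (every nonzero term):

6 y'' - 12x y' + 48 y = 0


All three coefficients share the factor 6; dividing through by 6 gives  y'' - 2x y' + 8 y = 0.
This matches the Hermite equation y'' - 2x y' + 2n y = 0 with 2n = 8, so n = 4; the polynomial solution is H_4(x).
With y = sum_k a_k x^k, matching x^k gives (k+2)(k+1) a_{k+2} = 2(k - n) a_k = 2(k - 4) a_k. The right side vanishes at k = 4, so the series with the parity of 4 terminates at degree 4.
Standard normalization: leading coefficient of H_n is 2^n, so a_4 = 2^4 = 16. Work downward with a_k = (k+1)(k+2) a_{k+2} / (2(k - n)):
  a_2 = (3)(4)(16) / (2(2 - 4)) = 192/(-4) = -48
  a_0 = (1)(2)(-48) / (2(0 - 4)) = -96/(-8) = 12
Hence H_4(x) = 16 x^4 - 48 x^2 + 12.

H_4(x); series = 16 x^4 - 48 x^2 + 12


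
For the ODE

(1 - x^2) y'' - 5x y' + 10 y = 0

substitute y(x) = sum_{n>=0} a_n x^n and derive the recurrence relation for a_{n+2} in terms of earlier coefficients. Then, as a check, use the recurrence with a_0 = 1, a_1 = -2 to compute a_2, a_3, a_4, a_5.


Substitute y = sum_n a_n x^n.
(1 - 1 x^2) y'' contributes (n+2)(n+1) a_{n+2} - n(n-1) a_n at x^n.
-5 x y'(x) contributes -5 n a_n at x^n.
10 y(x) contributes 10 a_n at x^n.
Matching x^n: (n+2)(n+1) a_{n+2} + (-n(n-1) - 5 n + 10) a_n = 0.
Thus a_{n+2} = (n(n-1) + 5 n - 10) / ((n+1)(n+2)) * a_n.

Check with a_0 = 1, a_1 = -2 (apply the recurrence for n = 0, 1, 2, 3): a_0 = 1, a_1 = -2, a_2 = -5, a_3 = 5/3, a_4 = -5/6, a_5 = 11/12.

a_(n+2) = (n(n-1) + 5 n - 10) / ((n+1)(n+2)) * a_n; check: a_0 = 1, a_1 = -2, a_2 = -5, a_3 = 5/3, a_4 = -5/6, a_5 = 11/12


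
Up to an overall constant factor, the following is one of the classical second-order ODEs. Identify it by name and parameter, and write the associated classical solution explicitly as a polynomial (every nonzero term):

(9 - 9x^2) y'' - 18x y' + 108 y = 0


All three coefficients share the factor 9; dividing through by 9 gives  (1 - x^2) y'' - 2x y' + 12 y = 0.
This matches the Legendre equation (1 - x^2) y'' - 2x y' + n(n+1) y = 0 (note the -2x y' term) with n(n+1) = 12, so n = 3; the polynomial solution is P_3(x).
With y = sum_k a_k x^k, matching x^k gives (k+2)(k+1) a_{k+2} = [k(k+1) - n(n+1)] a_k = (k - 3)(k + 4) a_k. The right side vanishes at k = 3, so the series with the parity of 3 terminates at degree 3.
Standard normalization (P_n(1) = 1): leading coefficient (2n)!/(2^n (n!)^2) = 720/(8*36) = 5/2, so a_3 = 5/2. Work downward with a_k = (k+1)(k+2) a_{k+2} / ((k - 3)(k + 4)):
  a_1 = (2)(3)(5/2) / ((1 - 3)(1 + 4)) = 15/(-10) = -3/2
Hence P_3(x) = 5 x^3/2 - 3 x/2.

P_3(x); series = 5 x^3/2 - 3 x/2


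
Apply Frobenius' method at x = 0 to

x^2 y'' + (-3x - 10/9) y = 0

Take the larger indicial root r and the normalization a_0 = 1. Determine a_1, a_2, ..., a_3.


Write in Frobenius form y'' + (p(x)/x) y' + (q(x)/x^2) y = 0:
  p(x) = 0,  q(x) = -3x - 10/9.
Indicial equation: r(r-1) + (0) r + (-10/9) = 0 -> roots r_1 = 5/3, r_2 = -2/3.
Take r = r_1 = 5/3. Let y(x) = x^r sum_{n>=0} a_n x^n with a_0 = 1.
Substitute y = x^r sum a_n x^n and match x^{r+n}. The recurrence is
  D(n) a_n - 3 a_{n-1} = 0,  where D(n) = (r+n)(r+n-1) + (0)(r+n) + (-10/9).
  a_n = 3 / D(n) * a_{n-1}.
Since the indicial polynomial factors as (r - r_1)(r - r_2), D(n) = (r_1 + n - r_1)(r_1 + n - r_2) = n(n + 7/3).
Evaluating step by step (a_0 = 1):
  n = 1: D(1) = 1(1 + 7/3) = 10/3; numerator = 3(1) = 3; a_1 = (3)/(10/3) = 9/10
  n = 2: D(2) = 2(2 + 7/3) = 26/3; numerator = 3(9/10) = 27/10; a_2 = (27/10)/(26/3) = 81/260
  n = 3: D(3) = 3(3 + 7/3) = 16; numerator = 3(81/260) = 243/260; a_3 = (243/260)/(16) = 243/4160

r = 5/3; a_0 = 1; a_1 = 9/10; a_2 = 81/260; a_3 = 243/4160


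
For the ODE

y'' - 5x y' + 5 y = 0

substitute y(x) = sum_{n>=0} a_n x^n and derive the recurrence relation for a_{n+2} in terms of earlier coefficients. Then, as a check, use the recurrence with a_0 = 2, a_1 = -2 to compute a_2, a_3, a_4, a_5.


Substitute y = sum_n a_n x^n.
y''(x) has coefficient (n+2)(n+1) a_{n+2} at x^n;
-5 x y'(x) has coefficient -5 n a_n at x^n (shift);
5 y(x) has coefficient 5 a_n at x^n.
Matching x^n: (n+2)(n+1) a_{n+2} + (-5n + 5) a_n = 0.
Thus a_{n+2} = (5n - 5) / ((n+1)(n+2)) * a_n.

Check with a_0 = 2, a_1 = -2 (apply the recurrence for n = 0, 1, 2, 3): a_0 = 2, a_1 = -2, a_2 = -5, a_3 = 0, a_4 = -25/12, a_5 = 0.

a_(n+2) = (5n - 5) / ((n+1)(n+2)) * a_n; check: a_0 = 2, a_1 = -2, a_2 = -5, a_3 = 0, a_4 = -25/12, a_5 = 0


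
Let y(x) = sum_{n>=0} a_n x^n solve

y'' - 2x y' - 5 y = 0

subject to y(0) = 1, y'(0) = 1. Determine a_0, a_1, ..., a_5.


Ansatz: y(x) = sum_{n>=0} a_n x^n, so y'(x) = sum_{n>=1} n a_n x^(n-1) and y''(x) = sum_{n>=2} n(n-1) a_n x^(n-2).
Substitute into P(x) y'' + Q(x) y' + R(x) y = 0 with P(x) = 1, Q(x) = -2x, R(x) = -5, and match powers of x.
Initial conditions: a_0 = 1, a_1 = 1.
Setting the coefficient of each power of x to zero and solving order by order (substituting the coefficients already found):
  x^0: 2 a_2 - 5 a_0 = 0  ->  2 a_2 = 5 a_0 = 5  ->  a_2 = 5/2
  x^1: 6 a_3 - 7 a_1 = 0  ->  6 a_3 = 7 a_1 = 7  ->  a_3 = 7/6
  x^2: 12 a_4 - 9 a_2 = 0  ->  12 a_4 = 9 a_2 = 45/2  ->  a_4 = 15/8
  x^3: 20 a_5 - 11 a_3 = 0  ->  20 a_5 = 11 a_3 = 77/6  ->  a_5 = 77/120
Truncated series: y(x) = 1 + x + (5/2) x^2 + (7/6) x^3 + (15/8) x^4 + (77/120) x^5 + O(x^6).

a_0 = 1; a_1 = 1; a_2 = 5/2; a_3 = 7/6; a_4 = 15/8; a_5 = 77/120


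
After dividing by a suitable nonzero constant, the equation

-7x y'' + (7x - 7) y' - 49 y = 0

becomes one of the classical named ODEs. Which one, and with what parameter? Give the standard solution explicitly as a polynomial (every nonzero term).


All three coefficients share the factor -7; dividing through by -7 gives  x y'' + (1 - x) y' + 7 y = 0.
This matches the Laguerre equation x y'' + (1 - x) y' + n y = 0 with n = 7; the polynomial solution is L_7(x).
With y = sum_k a_k x^k, matching x^k gives (k+1)k a_{k+1} + (k+1) a_{k+1} - k a_k + n a_k = 0, i.e. (k+1)^2 a_{k+1} = (k - n) a_k = (k - 7) a_k. The right side vanishes at k = 7, so the series terminates at degree 7.
Standard normalization L_n(0) = 1 gives a_0 = 1. Work upward with a_{k+1} = (k - 7) a_k / (k+1)^2:
  a_1 = (0 - 7)(1) / 1^2 = -7/1 = -7
  a_2 = (1 - 7)(-7) / 2^2 = 42/4 = 21/2
  a_3 = (2 - 7)(21/2) / 3^2 = (-105/2)/9 = -35/6
  a_4 = (3 - 7)(-35/6) / 4^2 = (70/3)/16 = 35/24
  a_5 = (4 - 7)(35/24) / 5^2 = (-35/8)/25 = -7/40
  a_6 = (5 - 7)(-7/40) / 6^2 = (7/20)/36 = 7/720
  a_7 = (6 - 7)(7/720) / 7^2 = (-7/720)/49 = -1/5040
Hence L_7(x) = -x^7/5040 + 7 x^6/720 - 7 x^5/40 + 35 x^4/24 - 35 x^3/6 + 21 x^2/2 - 7 x + 1.

L_7(x); series = -x^7/5040 + 7 x^6/720 - 7 x^5/40 + 35 x^4/24 - 35 x^3/6 + 21 x^2/2 - 7 x + 1


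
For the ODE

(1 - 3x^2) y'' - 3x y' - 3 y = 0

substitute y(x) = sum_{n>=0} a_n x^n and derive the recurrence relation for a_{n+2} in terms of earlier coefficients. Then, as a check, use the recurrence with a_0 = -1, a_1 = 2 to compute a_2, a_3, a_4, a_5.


Substitute y = sum_n a_n x^n.
(1 - 3 x^2) y'' contributes (n+2)(n+1) a_{n+2} - 3 n(n-1) a_n at x^n.
-3 x y'(x) contributes -3 n a_n at x^n.
-3 y(x) contributes -3 a_n at x^n.
Matching x^n: (n+2)(n+1) a_{n+2} + (-3 n(n-1) - 3 n - 3) a_n = 0.
Thus a_{n+2} = (3 n(n-1) + 3 n + 3) / ((n+1)(n+2)) * a_n.

Check with a_0 = -1, a_1 = 2 (apply the recurrence for n = 0, 1, 2, 3): a_0 = -1, a_1 = 2, a_2 = -3/2, a_3 = 2, a_4 = -15/8, a_5 = 3.

a_(n+2) = (3 n(n-1) + 3 n + 3) / ((n+1)(n+2)) * a_n; check: a_0 = -1, a_1 = 2, a_2 = -3/2, a_3 = 2, a_4 = -15/8, a_5 = 3


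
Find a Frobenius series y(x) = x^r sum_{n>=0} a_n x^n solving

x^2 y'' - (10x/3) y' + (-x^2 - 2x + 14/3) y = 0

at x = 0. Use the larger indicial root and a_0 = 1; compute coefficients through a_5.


Write in Frobenius form y'' + (p(x)/x) y' + (q(x)/x^2) y = 0:
  p(x) = -10/3,  q(x) = -x^2 - 2x + 14/3.
Indicial equation: r(r-1) + (-10/3) r + (14/3) = 0 -> roots r_1 = 7/3, r_2 = 2.
Take r = r_1 = 7/3. Let y(x) = x^r sum_{n>=0} a_n x^n with a_0 = 1.
Substitute y = x^r sum a_n x^n and match x^{r+n}. The recurrence is
  D(n) a_n - 2 a_{n-1} - 1 a_{n-2} = 0,  where D(n) = (r+n)(r+n-1) + (-10/3)(r+n) + (14/3).
  a_n = [2 a_{n-1} + 1 a_{n-2}] / D(n).
Since the indicial polynomial factors as (r - r_1)(r - r_2), D(n) = (r_1 + n - r_1)(r_1 + n - r_2) = n(n + 1/3).
Evaluating step by step (a_0 = 1):
  n = 1: D(1) = 1(1 + 1/3) = 4/3; numerator = 2(1) = 2; a_1 = (2)/(4/3) = 3/2
  n = 2: D(2) = 2(2 + 1/3) = 14/3; numerator = 2(3/2) + 1(1) = 4; a_2 = (4)/(14/3) = 6/7
  n = 3: D(3) = 3(3 + 1/3) = 10; numerator = 2(6/7) + 1(3/2) = 45/14; a_3 = (45/14)/(10) = 9/28
  n = 4: D(4) = 4(4 + 1/3) = 52/3; numerator = 2(9/28) + 1(6/7) = 3/2; a_4 = (3/2)/(52/3) = 9/104
  n = 5: D(5) = 5(5 + 1/3) = 80/3; numerator = 2(9/104) + 1(9/28) = 45/91; a_5 = (45/91)/(80/3) = 27/1456

r = 7/3; a_0 = 1; a_1 = 3/2; a_2 = 6/7; a_3 = 9/28; a_4 = 9/104; a_5 = 27/1456


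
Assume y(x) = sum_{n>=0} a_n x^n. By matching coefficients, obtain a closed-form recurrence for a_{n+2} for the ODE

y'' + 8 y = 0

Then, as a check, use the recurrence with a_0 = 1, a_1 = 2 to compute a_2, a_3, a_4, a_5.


Substitute y = sum_n a_n x^n into y'' + (const) y = 0.
y''(x) = sum_{n>=0} (n+2)(n+1) a_{n+2} x^n.
The ODE becomes sum_n [(n+2)(n+1) a_{n+2} + 8 a_n] x^n = 0.
Setting each coefficient to zero gives the recurrence:
  (n+2)(n+1) a_{n+2} + 8 a_n = 0,
  a_{n+2} = -8 / ((n+1)(n+2)) a_n.

Check with a_0 = 1, a_1 = 2 (apply the recurrence for n = 0, 1, 2, 3): a_0 = 1, a_1 = 2, a_2 = -4, a_3 = -8/3, a_4 = 8/3, a_5 = 16/15.

a_{n+2} = -8/((n+1)(n+2)) * a_n; check: a_0 = 1, a_1 = 2, a_2 = -4, a_3 = -8/3, a_4 = 8/3, a_5 = 16/15


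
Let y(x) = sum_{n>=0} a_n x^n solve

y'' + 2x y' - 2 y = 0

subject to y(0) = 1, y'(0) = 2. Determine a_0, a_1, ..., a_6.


Ansatz: y(x) = sum_{n>=0} a_n x^n, so y'(x) = sum_{n>=1} n a_n x^(n-1) and y''(x) = sum_{n>=2} n(n-1) a_n x^(n-2).
Substitute into P(x) y'' + Q(x) y' + R(x) y = 0 with P(x) = 1, Q(x) = 2x, R(x) = -2, and match powers of x.
Initial conditions: a_0 = 1, a_1 = 2.
Setting the coefficient of each power of x to zero and solving order by order (substituting the coefficients already found):
  x^0: 2 a_2 - 2 a_0 = 0  ->  2 a_2 = 2 a_0 = 2  ->  a_2 = 1
  x^1: 6 a_3 = 0  ->  a_3 = 0
  x^2: 12 a_4 + 2 a_2 = 0  ->  12 a_4 = -2 a_2 = -2  ->  a_4 = -1/6
  x^3: 20 a_5 + 4 a_3 = 0  ->  20 a_5 = -4 a_3 = 0  ->  a_5 = 0
  x^4: 30 a_6 + 6 a_4 = 0  ->  30 a_6 = -6 a_4 = 1  ->  a_6 = 1/30
Truncated series: y(x) = 1 + 2 x + x^2 - (1/6) x^4 + (1/30) x^6 + O(x^7).

a_0 = 1; a_1 = 2; a_2 = 1; a_3 = 0; a_4 = -1/6; a_5 = 0; a_6 = 1/30


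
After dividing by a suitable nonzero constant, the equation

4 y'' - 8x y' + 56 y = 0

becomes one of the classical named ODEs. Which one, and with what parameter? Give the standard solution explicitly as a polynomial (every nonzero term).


All three coefficients share the factor 4; dividing through by 4 gives  y'' - 2x y' + 14 y = 0.
This matches the Hermite equation y'' - 2x y' + 2n y = 0 with 2n = 14, so n = 7; the polynomial solution is H_7(x).
With y = sum_k a_k x^k, matching x^k gives (k+2)(k+1) a_{k+2} = 2(k - n) a_k = 2(k - 7) a_k. The right side vanishes at k = 7, so the series with the parity of 7 terminates at degree 7.
Standard normalization: leading coefficient of H_n is 2^n, so a_7 = 2^7 = 128. Work downward with a_k = (k+1)(k+2) a_{k+2} / (2(k - n)):
  a_5 = (6)(7)(128) / (2(5 - 7)) = 5376/(-4) = -1344
  a_3 = (4)(5)(-1344) / (2(3 - 7)) = -26880/(-8) = 3360
  a_1 = (2)(3)(3360) / (2(1 - 7)) = 20160/(-12) = -1680
Hence H_7(x) = 128 x^7 - 1344 x^5 + 3360 x^3 - 1680 x.

H_7(x); series = 128 x^7 - 1344 x^5 + 3360 x^3 - 1680 x


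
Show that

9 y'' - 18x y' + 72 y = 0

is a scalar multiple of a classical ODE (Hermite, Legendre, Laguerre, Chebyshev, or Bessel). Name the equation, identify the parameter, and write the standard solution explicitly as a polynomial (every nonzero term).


All three coefficients share the factor 9; dividing through by 9 gives  y'' - 2x y' + 8 y = 0.
This matches the Hermite equation y'' - 2x y' + 2n y = 0 with 2n = 8, so n = 4; the polynomial solution is H_4(x).
With y = sum_k a_k x^k, matching x^k gives (k+2)(k+1) a_{k+2} = 2(k - n) a_k = 2(k - 4) a_k. The right side vanishes at k = 4, so the series with the parity of 4 terminates at degree 4.
Standard normalization: leading coefficient of H_n is 2^n, so a_4 = 2^4 = 16. Work downward with a_k = (k+1)(k+2) a_{k+2} / (2(k - n)):
  a_2 = (3)(4)(16) / (2(2 - 4)) = 192/(-4) = -48
  a_0 = (1)(2)(-48) / (2(0 - 4)) = -96/(-8) = 12
Hence H_4(x) = 16 x^4 - 48 x^2 + 12.

H_4(x); series = 16 x^4 - 48 x^2 + 12


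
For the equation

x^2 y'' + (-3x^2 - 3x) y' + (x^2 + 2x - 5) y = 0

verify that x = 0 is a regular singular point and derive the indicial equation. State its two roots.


Divide by x^2 to reach normal form y'' + P_1(x) y' + P_2(x) y = 0 with P_1(x) = -3 - 3/x and P_2(x) = 1 + 2/x - 5/x^2.
x = 0 is a singular point because the y'-coefficient -3 - 3/x has a pole at x = 0 and the y-coefficient 1 + 2/x - 5/x^2 has a pole at x = 0.
It is a regular singular point because x P_1(x) = p(x) = -3x - 3 and x^2 P_2(x) = q(x) = x^2 + 2x - 5 are polynomials, hence analytic at x = 0.
p(0) = -3,  q(0) = -5.
Indicial equation: r(r-1) + p(0) r + q(0) = 0, i.e. r^2 + (p(0) - 1) r + q(0) = 0, i.e. r^2 - 4 r - 5 = 0.
Discriminant: (-4)^2 - 4(-5) = 36, so r = (4 ± 6)/2.
Solving: r_1 = 5, r_2 = -1.

indicial: r^2 - 4 r - 5 = 0; roots r_1 = 5, r_2 = -1


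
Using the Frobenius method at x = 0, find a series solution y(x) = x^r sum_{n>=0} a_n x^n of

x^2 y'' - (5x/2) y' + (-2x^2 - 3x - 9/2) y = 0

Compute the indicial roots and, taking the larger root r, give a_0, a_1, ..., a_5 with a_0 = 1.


Write in Frobenius form y'' + (p(x)/x) y' + (q(x)/x^2) y = 0:
  p(x) = -5/2,  q(x) = -2x^2 - 3x - 9/2.
Indicial equation: r(r-1) + (-5/2) r + (-9/2) = 0 -> roots r_1 = 9/2, r_2 = -1.
Take r = r_1 = 9/2. Let y(x) = x^r sum_{n>=0} a_n x^n with a_0 = 1.
Substitute y = x^r sum a_n x^n and match x^{r+n}. The recurrence is
  D(n) a_n - 3 a_{n-1} - 2 a_{n-2} = 0,  where D(n) = (r+n)(r+n-1) + (-5/2)(r+n) + (-9/2).
  a_n = [3 a_{n-1} + 2 a_{n-2}] / D(n).
Since the indicial polynomial factors as (r - r_1)(r - r_2), D(n) = (r_1 + n - r_1)(r_1 + n - r_2) = n(n + 11/2).
Evaluating step by step (a_0 = 1):
  n = 1: D(1) = 1(1 + 11/2) = 13/2; numerator = 3(1) = 3; a_1 = (3)/(13/2) = 6/13
  n = 2: D(2) = 2(2 + 11/2) = 15; numerator = 3(6/13) + 2(1) = 44/13; a_2 = (44/13)/(15) = 44/195
  n = 3: D(3) = 3(3 + 11/2) = 51/2; numerator = 3(44/195) + 2(6/13) = 8/5; a_3 = (8/5)/(51/2) = 16/255
  n = 4: D(4) = 4(4 + 11/2) = 38; numerator = 3(16/255) + 2(44/195) = 424/663; a_4 = (424/663)/(38) = 212/12597
  n = 5: D(5) = 5(5 + 11/2) = 105/2; numerator = 3(212/12597) + 2(16/255) = 652/3705; a_5 = (652/3705)/(105/2) = 1304/389025

r = 9/2; a_0 = 1; a_1 = 6/13; a_2 = 44/195; a_3 = 16/255; a_4 = 212/12597; a_5 = 1304/389025


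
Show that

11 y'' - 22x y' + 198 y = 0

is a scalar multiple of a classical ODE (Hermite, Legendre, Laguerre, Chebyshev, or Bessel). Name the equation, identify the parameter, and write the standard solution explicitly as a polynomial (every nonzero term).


All three coefficients share the factor 11; dividing through by 11 gives  y'' - 2x y' + 18 y = 0.
This matches the Hermite equation y'' - 2x y' + 2n y = 0 with 2n = 18, so n = 9; the polynomial solution is H_9(x).
With y = sum_k a_k x^k, matching x^k gives (k+2)(k+1) a_{k+2} = 2(k - n) a_k = 2(k - 9) a_k. The right side vanishes at k = 9, so the series with the parity of 9 terminates at degree 9.
Standard normalization: leading coefficient of H_n is 2^n, so a_9 = 2^9 = 512. Work downward with a_k = (k+1)(k+2) a_{k+2} / (2(k - n)):
  a_7 = (8)(9)(512) / (2(7 - 9)) = 36864/(-4) = -9216
  a_5 = (6)(7)(-9216) / (2(5 - 9)) = -387072/(-8) = 48384
  a_3 = (4)(5)(48384) / (2(3 - 9)) = 967680/(-12) = -80640
  a_1 = (2)(3)(-80640) / (2(1 - 9)) = -483840/(-16) = 30240
Hence H_9(x) = 512 x^9 - 9216 x^7 + 48384 x^5 - 80640 x^3 + 30240 x.

H_9(x); series = 512 x^9 - 9216 x^7 + 48384 x^5 - 80640 x^3 + 30240 x


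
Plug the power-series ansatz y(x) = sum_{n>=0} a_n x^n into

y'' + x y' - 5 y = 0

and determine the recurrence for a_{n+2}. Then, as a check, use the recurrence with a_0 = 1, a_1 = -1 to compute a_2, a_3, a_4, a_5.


Substitute y = sum_n a_n x^n.
y''(x) has coefficient (n+2)(n+1) a_{n+2} at x^n;
x y'(x) has coefficient n a_n at x^n (shift);
-5 y(x) has coefficient -5 a_n at x^n.
Matching x^n: (n+2)(n+1) a_{n+2} + (n - 5) a_n = 0.
Thus a_{n+2} = (-n + 5) / ((n+1)(n+2)) * a_n.

Check with a_0 = 1, a_1 = -1 (apply the recurrence for n = 0, 1, 2, 3): a_0 = 1, a_1 = -1, a_2 = 5/2, a_3 = -2/3, a_4 = 5/8, a_5 = -1/15.

a_(n+2) = (-n + 5) / ((n+1)(n+2)) * a_n; check: a_0 = 1, a_1 = -1, a_2 = 5/2, a_3 = -2/3, a_4 = 5/8, a_5 = -1/15


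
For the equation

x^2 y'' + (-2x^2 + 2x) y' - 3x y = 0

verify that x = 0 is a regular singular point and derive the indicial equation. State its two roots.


Divide by x^2 to reach normal form y'' + P_1(x) y' + P_2(x) y = 0 with P_1(x) = -2 + 2/x and P_2(x) = -3/x.
x = 0 is a singular point because the y'-coefficient -2 + 2/x has a pole at x = 0 and the y-coefficient -3/x has a pole at x = 0.
It is a regular singular point because x P_1(x) = p(x) = 2 - 2x and x^2 P_2(x) = q(x) = -3x are polynomials, hence analytic at x = 0.
p(0) = 2,  q(0) = 0.
Indicial equation: r(r-1) + p(0) r + q(0) = 0, i.e. r^2 + (p(0) - 1) r + q(0) = 0, i.e. r^2 + 1 r = 0.
Discriminant: (1)^2 - 4(0) = 1, so r = (-1 ± 1)/2.
Solving: r_1 = 0, r_2 = -1.

indicial: r^2 + 1 r = 0; roots r_1 = 0, r_2 = -1


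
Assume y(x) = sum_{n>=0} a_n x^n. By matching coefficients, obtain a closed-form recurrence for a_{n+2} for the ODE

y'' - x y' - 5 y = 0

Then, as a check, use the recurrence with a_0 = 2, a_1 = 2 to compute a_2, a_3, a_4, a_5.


Substitute y = sum_n a_n x^n.
y''(x) has coefficient (n+2)(n+1) a_{n+2} at x^n;
-x y'(x) has coefficient -n a_n at x^n (shift);
-5 y(x) has coefficient -5 a_n at x^n.
Matching x^n: (n+2)(n+1) a_{n+2} + (-n - 5) a_n = 0.
Thus a_{n+2} = (n + 5) / ((n+1)(n+2)) * a_n.

Check with a_0 = 2, a_1 = 2 (apply the recurrence for n = 0, 1, 2, 3): a_0 = 2, a_1 = 2, a_2 = 5, a_3 = 2, a_4 = 35/12, a_5 = 4/5.

a_(n+2) = (n + 5) / ((n+1)(n+2)) * a_n; check: a_0 = 2, a_1 = 2, a_2 = 5, a_3 = 2, a_4 = 35/12, a_5 = 4/5


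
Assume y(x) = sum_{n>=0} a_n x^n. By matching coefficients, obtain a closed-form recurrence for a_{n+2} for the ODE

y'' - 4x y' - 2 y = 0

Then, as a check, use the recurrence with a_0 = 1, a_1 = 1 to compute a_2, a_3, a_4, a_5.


Substitute y = sum_n a_n x^n.
y''(x) has coefficient (n+2)(n+1) a_{n+2} at x^n;
-4 x y'(x) has coefficient -4 n a_n at x^n (shift);
-2 y(x) has coefficient -2 a_n at x^n.
Matching x^n: (n+2)(n+1) a_{n+2} + (-4n - 2) a_n = 0.
Thus a_{n+2} = (4n + 2) / ((n+1)(n+2)) * a_n.

Check with a_0 = 1, a_1 = 1 (apply the recurrence for n = 0, 1, 2, 3): a_0 = 1, a_1 = 1, a_2 = 1, a_3 = 1, a_4 = 5/6, a_5 = 7/10.

a_(n+2) = (4n + 2) / ((n+1)(n+2)) * a_n; check: a_0 = 1, a_1 = 1, a_2 = 1, a_3 = 1, a_4 = 5/6, a_5 = 7/10


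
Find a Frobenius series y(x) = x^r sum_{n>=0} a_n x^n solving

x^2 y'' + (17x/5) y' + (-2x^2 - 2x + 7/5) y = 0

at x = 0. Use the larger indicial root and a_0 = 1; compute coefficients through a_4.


Write in Frobenius form y'' + (p(x)/x) y' + (q(x)/x^2) y = 0:
  p(x) = 17/5,  q(x) = -2x^2 - 2x + 7/5.
Indicial equation: r(r-1) + (17/5) r + (7/5) = 0 -> roots r_1 = -1, r_2 = -7/5.
Take r = r_1 = -1. Let y(x) = x^r sum_{n>=0} a_n x^n with a_0 = 1.
Substitute y = x^r sum a_n x^n and match x^{r+n}. The recurrence is
  D(n) a_n - 2 a_{n-1} - 2 a_{n-2} = 0,  where D(n) = (r+n)(r+n-1) + (17/5)(r+n) + (7/5).
  a_n = [2 a_{n-1} + 2 a_{n-2}] / D(n).
Since the indicial polynomial factors as (r - r_1)(r - r_2), D(n) = (r_1 + n - r_1)(r_1 + n - r_2) = n(n + 2/5).
Evaluating step by step (a_0 = 1):
  n = 1: D(1) = 1(1 + 2/5) = 7/5; numerator = 2(1) = 2; a_1 = (2)/(7/5) = 10/7
  n = 2: D(2) = 2(2 + 2/5) = 24/5; numerator = 2(10/7) + 2(1) = 34/7; a_2 = (34/7)/(24/5) = 85/84
  n = 3: D(3) = 3(3 + 2/5) = 51/5; numerator = 2(85/84) + 2(10/7) = 205/42; a_3 = (205/42)/(51/5) = 1025/2142
  n = 4: D(4) = 4(4 + 2/5) = 88/5; numerator = 2(1025/2142) + 2(85/84) = 6385/2142; a_4 = (6385/2142)/(88/5) = 31925/188496

r = -1; a_0 = 1; a_1 = 10/7; a_2 = 85/84; a_3 = 1025/2142; a_4 = 31925/188496


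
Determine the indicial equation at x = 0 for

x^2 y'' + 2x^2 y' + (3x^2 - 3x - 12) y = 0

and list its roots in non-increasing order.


Divide by x^2 to reach normal form y'' + P_1(x) y' + P_2(x) y = 0 with P_1(x) = 2 and P_2(x) = 3 - 3/x - 12/x^2.
x = 0 is a singular point because the y-coefficient 3 - 3/x - 12/x^2 has a pole at x = 0.
It is a regular singular point because x P_1(x) = p(x) = 2x and x^2 P_2(x) = q(x) = 3x^2 - 3x - 12 are polynomials, hence analytic at x = 0.
p(0) = 0,  q(0) = -12.
Indicial equation: r(r-1) + p(0) r + q(0) = 0, i.e. r^2 + (p(0) - 1) r + q(0) = 0, i.e. r^2 - 1 r - 12 = 0.
Discriminant: (-1)^2 - 4(-12) = 49, so r = (1 ± 7)/2.
Solving: r_1 = 4, r_2 = -3.

indicial: r^2 - 1 r - 12 = 0; roots r_1 = 4, r_2 = -3


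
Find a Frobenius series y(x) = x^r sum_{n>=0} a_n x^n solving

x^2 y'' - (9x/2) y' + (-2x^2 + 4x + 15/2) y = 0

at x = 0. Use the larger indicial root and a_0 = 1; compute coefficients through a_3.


Write in Frobenius form y'' + (p(x)/x) y' + (q(x)/x^2) y = 0:
  p(x) = -9/2,  q(x) = -2x^2 + 4x + 15/2.
Indicial equation: r(r-1) + (-9/2) r + (15/2) = 0 -> roots r_1 = 3, r_2 = 5/2.
Take r = r_1 = 3. Let y(x) = x^r sum_{n>=0} a_n x^n with a_0 = 1.
Substitute y = x^r sum a_n x^n and match x^{r+n}. The recurrence is
  D(n) a_n + 4 a_{n-1} - 2 a_{n-2} = 0,  where D(n) = (r+n)(r+n-1) + (-9/2)(r+n) + (15/2).
  a_n = [-4 a_{n-1} + 2 a_{n-2}] / D(n).
Since the indicial polynomial factors as (r - r_1)(r - r_2), D(n) = (r_1 + n - r_1)(r_1 + n - r_2) = n(n + 1/2).
Evaluating step by step (a_0 = 1):
  n = 1: D(1) = 1(1 + 1/2) = 3/2; numerator = -4(1) = -4; a_1 = (-4)/(3/2) = -8/3
  n = 2: D(2) = 2(2 + 1/2) = 5; numerator = -4(-8/3) + 2(1) = 38/3; a_2 = (38/3)/(5) = 38/15
  n = 3: D(3) = 3(3 + 1/2) = 21/2; numerator = -4(38/15) + 2(-8/3) = -232/15; a_3 = (-232/15)/(21/2) = -464/315

r = 3; a_0 = 1; a_1 = -8/3; a_2 = 38/15; a_3 = -464/315


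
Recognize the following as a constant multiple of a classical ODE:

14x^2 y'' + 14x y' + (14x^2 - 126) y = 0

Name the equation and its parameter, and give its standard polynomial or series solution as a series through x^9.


All three coefficients share the factor 14; dividing through by 14 gives  x^2 y'' + x y' + (x^2 - 9) y = 0.
This matches the Bessel equation x^2 y'' + x y' + (x^2 - nu^2) y = 0 with nu^2 = 9, so nu = 3; the solution bounded at x = 0 is J_3(x).
Frobenius at x = 0: indicial roots ±nu; for r = nu the recurrence k(k + 2nu) c_k = -c_{k-2} gives the standard series J_nu(x) = sum_{k>=0} (-1)^k / (k! (k+nu)!) (x/2)^(2k+nu). Evaluate the first 4 terms:
  k = 0: (-1)^0 / (0! * 3! * 2^3) x^3 = 1/(1*6*8) x^3 = (1/48) x^3
  k = 1: (-1)^1 / (1! * 4! * 2^5) x^5 = -1/(1*24*32) x^5 = (-1/768) x^5
  k = 2: (-1)^2 / (2! * 5! * 2^7) x^7 = 1/(2*120*128) x^7 = (1/30720) x^7
  k = 3: (-1)^3 / (3! * 6! * 2^9) x^9 = -1/(6*720*512) x^9 = (-1/2211840) x^9
Hence J_3(x) = -x^9/2211840 + x^7/30720 - x^5/768 + x^3/48 + ....

J_3(x); series = -x^9/2211840 + x^7/30720 - x^5/768 + x^3/48


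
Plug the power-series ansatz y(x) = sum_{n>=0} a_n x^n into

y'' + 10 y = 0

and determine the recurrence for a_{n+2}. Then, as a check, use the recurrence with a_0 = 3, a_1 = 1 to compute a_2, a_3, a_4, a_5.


Substitute y = sum_n a_n x^n into y'' + (const) y = 0.
y''(x) = sum_{n>=0} (n+2)(n+1) a_{n+2} x^n.
The ODE becomes sum_n [(n+2)(n+1) a_{n+2} + 10 a_n] x^n = 0.
Setting each coefficient to zero gives the recurrence:
  (n+2)(n+1) a_{n+2} + 10 a_n = 0,
  a_{n+2} = -10 / ((n+1)(n+2)) a_n.

Check with a_0 = 3, a_1 = 1 (apply the recurrence for n = 0, 1, 2, 3): a_0 = 3, a_1 = 1, a_2 = -15, a_3 = -5/3, a_4 = 25/2, a_5 = 5/6.

a_{n+2} = -10/((n+1)(n+2)) * a_n; check: a_0 = 3, a_1 = 1, a_2 = -15, a_3 = -5/3, a_4 = 25/2, a_5 = 5/6


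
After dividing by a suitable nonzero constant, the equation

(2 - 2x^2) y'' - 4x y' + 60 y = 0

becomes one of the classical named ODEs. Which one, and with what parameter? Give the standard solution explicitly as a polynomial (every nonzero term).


All three coefficients share the factor 2; dividing through by 2 gives  (1 - x^2) y'' - 2x y' + 30 y = 0.
This matches the Legendre equation (1 - x^2) y'' - 2x y' + n(n+1) y = 0 (note the -2x y' term) with n(n+1) = 30, so n = 5; the polynomial solution is P_5(x).
With y = sum_k a_k x^k, matching x^k gives (k+2)(k+1) a_{k+2} = [k(k+1) - n(n+1)] a_k = (k - 5)(k + 6) a_k. The right side vanishes at k = 5, so the series with the parity of 5 terminates at degree 5.
Standard normalization (P_n(1) = 1): leading coefficient (2n)!/(2^n (n!)^2) = 3628800/(32*14400) = 63/8, so a_5 = 63/8. Work downward with a_k = (k+1)(k+2) a_{k+2} / ((k - 5)(k + 6)):
  a_3 = (4)(5)(63/8) / ((3 - 5)(3 + 6)) = (315/2)/(-18) = -35/4
  a_1 = (2)(3)(-35/4) / ((1 - 5)(1 + 6)) = (-105/2)/(-28) = 15/8
Hence P_5(x) = 63 x^5/8 - 35 x^3/4 + 15 x/8.

P_5(x); series = 63 x^5/8 - 35 x^3/4 + 15 x/8


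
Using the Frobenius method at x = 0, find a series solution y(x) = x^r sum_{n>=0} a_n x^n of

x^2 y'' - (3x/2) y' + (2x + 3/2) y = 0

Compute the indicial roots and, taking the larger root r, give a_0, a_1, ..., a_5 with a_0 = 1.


Write in Frobenius form y'' + (p(x)/x) y' + (q(x)/x^2) y = 0:
  p(x) = -3/2,  q(x) = 2x + 3/2.
Indicial equation: r(r-1) + (-3/2) r + (3/2) = 0 -> roots r_1 = 3/2, r_2 = 1.
Take r = r_1 = 3/2. Let y(x) = x^r sum_{n>=0} a_n x^n with a_0 = 1.
Substitute y = x^r sum a_n x^n and match x^{r+n}. The recurrence is
  D(n) a_n + 2 a_{n-1} = 0,  where D(n) = (r+n)(r+n-1) + (-3/2)(r+n) + (3/2).
  a_n = -2 / D(n) * a_{n-1}.
Since the indicial polynomial factors as (r - r_1)(r - r_2), D(n) = (r_1 + n - r_1)(r_1 + n - r_2) = n(n + 1/2).
Evaluating step by step (a_0 = 1):
  n = 1: D(1) = 1(1 + 1/2) = 3/2; numerator = -2(1) = -2; a_1 = (-2)/(3/2) = -4/3
  n = 2: D(2) = 2(2 + 1/2) = 5; numerator = -2(-4/3) = 8/3; a_2 = (8/3)/(5) = 8/15
  n = 3: D(3) = 3(3 + 1/2) = 21/2; numerator = -2(8/15) = -16/15; a_3 = (-16/15)/(21/2) = -32/315
  n = 4: D(4) = 4(4 + 1/2) = 18; numerator = -2(-32/315) = 64/315; a_4 = (64/315)/(18) = 32/2835
  n = 5: D(5) = 5(5 + 1/2) = 55/2; numerator = -2(32/2835) = -64/2835; a_5 = (-64/2835)/(55/2) = -128/155925

r = 3/2; a_0 = 1; a_1 = -4/3; a_2 = 8/15; a_3 = -32/315; a_4 = 32/2835; a_5 = -128/155925


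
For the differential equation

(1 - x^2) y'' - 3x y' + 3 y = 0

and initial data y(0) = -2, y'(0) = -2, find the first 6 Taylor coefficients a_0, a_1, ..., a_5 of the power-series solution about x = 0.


Ansatz: y(x) = sum_{n>=0} a_n x^n, so y'(x) = sum_{n>=1} n a_n x^(n-1) and y''(x) = sum_{n>=2} n(n-1) a_n x^(n-2).
Substitute into P(x) y'' + Q(x) y' + R(x) y = 0 with P(x) = 1 - x^2, Q(x) = -3x, R(x) = 3, and match powers of x.
Initial conditions: a_0 = -2, a_1 = -2.
Setting the coefficient of each power of x to zero and solving order by order (substituting the coefficients already found):
  x^0: 2 a_2 + 3 a_0 = 0  ->  2 a_2 = -3 a_0 = 6  ->  a_2 = 3
  x^1: 6 a_3 = 0  ->  a_3 = 0
  x^2: 12 a_4 - 5 a_2 = 0  ->  12 a_4 = 5 a_2 = 15  ->  a_4 = 5/4
  x^3: 20 a_5 - 12 a_3 = 0  ->  20 a_5 = 12 a_3 = 0  ->  a_5 = 0
Truncated series: y(x) = -2 - 2 x + 3 x^2 + (5/4) x^4 + O(x^6).

a_0 = -2; a_1 = -2; a_2 = 3; a_3 = 0; a_4 = 5/4; a_5 = 0


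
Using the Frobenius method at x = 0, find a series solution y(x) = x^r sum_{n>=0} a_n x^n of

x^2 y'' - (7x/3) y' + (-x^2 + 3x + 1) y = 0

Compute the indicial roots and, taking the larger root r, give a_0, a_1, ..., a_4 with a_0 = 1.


Write in Frobenius form y'' + (p(x)/x) y' + (q(x)/x^2) y = 0:
  p(x) = -7/3,  q(x) = -x^2 + 3x + 1.
Indicial equation: r(r-1) + (-7/3) r + (1) = 0 -> roots r_1 = 3, r_2 = 1/3.
Take r = r_1 = 3. Let y(x) = x^r sum_{n>=0} a_n x^n with a_0 = 1.
Substitute y = x^r sum a_n x^n and match x^{r+n}. The recurrence is
  D(n) a_n + 3 a_{n-1} - 1 a_{n-2} = 0,  where D(n) = (r+n)(r+n-1) + (-7/3)(r+n) + (1).
  a_n = [-3 a_{n-1} + 1 a_{n-2}] / D(n).
Since the indicial polynomial factors as (r - r_1)(r - r_2), D(n) = (r_1 + n - r_1)(r_1 + n - r_2) = n(n + 8/3).
Evaluating step by step (a_0 = 1):
  n = 1: D(1) = 1(1 + 8/3) = 11/3; numerator = -3(1) = -3; a_1 = (-3)/(11/3) = -9/11
  n = 2: D(2) = 2(2 + 8/3) = 28/3; numerator = -3(-9/11) + 1(1) = 38/11; a_2 = (38/11)/(28/3) = 57/154
  n = 3: D(3) = 3(3 + 8/3) = 17; numerator = -3(57/154) + 1(-9/11) = -27/14; a_3 = (-27/14)/(17) = -27/238
  n = 4: D(4) = 4(4 + 8/3) = 80/3; numerator = -3(-27/238) + 1(57/154) = 930/1309; a_4 = (930/1309)/(80/3) = 279/10472

r = 3; a_0 = 1; a_1 = -9/11; a_2 = 57/154; a_3 = -27/238; a_4 = 279/10472


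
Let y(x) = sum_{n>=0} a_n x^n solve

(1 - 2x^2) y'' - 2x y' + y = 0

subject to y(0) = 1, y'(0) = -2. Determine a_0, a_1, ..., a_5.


Ansatz: y(x) = sum_{n>=0} a_n x^n, so y'(x) = sum_{n>=1} n a_n x^(n-1) and y''(x) = sum_{n>=2} n(n-1) a_n x^(n-2).
Substitute into P(x) y'' + Q(x) y' + R(x) y = 0 with P(x) = 1 - 2x^2, Q(x) = -2x, R(x) = 1, and match powers of x.
Initial conditions: a_0 = 1, a_1 = -2.
Setting the coefficient of each power of x to zero and solving order by order (substituting the coefficients already found):
  x^0: 2 a_2 + a_0 = 0  ->  2 a_2 = -a_0 = -1  ->  a_2 = -1/2
  x^1: 6 a_3 - a_1 = 0  ->  6 a_3 = a_1 = -2  ->  a_3 = -1/3
  x^2: 12 a_4 - 7 a_2 = 0  ->  12 a_4 = 7 a_2 = -7/2  ->  a_4 = -7/24
  x^3: 20 a_5 - 17 a_3 = 0  ->  20 a_5 = 17 a_3 = -17/3  ->  a_5 = -17/60
Truncated series: y(x) = 1 - 2 x - (1/2) x^2 - (1/3) x^3 - (7/24) x^4 - (17/60) x^5 + O(x^6).

a_0 = 1; a_1 = -2; a_2 = -1/2; a_3 = -1/3; a_4 = -7/24; a_5 = -17/60


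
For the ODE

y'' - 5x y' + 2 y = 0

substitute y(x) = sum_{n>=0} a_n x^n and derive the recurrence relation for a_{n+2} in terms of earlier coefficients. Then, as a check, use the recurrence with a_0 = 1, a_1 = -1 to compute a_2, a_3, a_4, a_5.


Substitute y = sum_n a_n x^n.
y''(x) has coefficient (n+2)(n+1) a_{n+2} at x^n;
-5 x y'(x) has coefficient -5 n a_n at x^n (shift);
2 y(x) has coefficient 2 a_n at x^n.
Matching x^n: (n+2)(n+1) a_{n+2} + (-5n + 2) a_n = 0.
Thus a_{n+2} = (5n - 2) / ((n+1)(n+2)) * a_n.

Check with a_0 = 1, a_1 = -1 (apply the recurrence for n = 0, 1, 2, 3): a_0 = 1, a_1 = -1, a_2 = -1, a_3 = -1/2, a_4 = -2/3, a_5 = -13/40.

a_(n+2) = (5n - 2) / ((n+1)(n+2)) * a_n; check: a_0 = 1, a_1 = -1, a_2 = -1, a_3 = -1/2, a_4 = -2/3, a_5 = -13/40


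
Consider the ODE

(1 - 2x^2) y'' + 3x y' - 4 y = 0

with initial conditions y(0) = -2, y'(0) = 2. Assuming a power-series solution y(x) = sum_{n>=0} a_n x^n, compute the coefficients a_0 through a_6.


Ansatz: y(x) = sum_{n>=0} a_n x^n, so y'(x) = sum_{n>=1} n a_n x^(n-1) and y''(x) = sum_{n>=2} n(n-1) a_n x^(n-2).
Substitute into P(x) y'' + Q(x) y' + R(x) y = 0 with P(x) = 1 - 2x^2, Q(x) = 3x, R(x) = -4, and match powers of x.
Initial conditions: a_0 = -2, a_1 = 2.
Setting the coefficient of each power of x to zero and solving order by order (substituting the coefficients already found):
  x^0: 2 a_2 - 4 a_0 = 0  ->  2 a_2 = 4 a_0 = -8  ->  a_2 = -4
  x^1: 6 a_3 - a_1 = 0  ->  6 a_3 = a_1 = 2  ->  a_3 = 1/3
  x^2: 12 a_4 - 2 a_2 = 0  ->  12 a_4 = 2 a_2 = -8  ->  a_4 = -2/3
  x^3: 20 a_5 - 7 a_3 = 0  ->  20 a_5 = 7 a_3 = 7/3  ->  a_5 = 7/60
  x^4: 30 a_6 - 16 a_4 = 0  ->  30 a_6 = 16 a_4 = -32/3  ->  a_6 = -16/45
Truncated series: y(x) = -2 + 2 x - 4 x^2 + (1/3) x^3 - (2/3) x^4 + (7/60) x^5 - (16/45) x^6 + O(x^7).

a_0 = -2; a_1 = 2; a_2 = -4; a_3 = 1/3; a_4 = -2/3; a_5 = 7/60; a_6 = -16/45


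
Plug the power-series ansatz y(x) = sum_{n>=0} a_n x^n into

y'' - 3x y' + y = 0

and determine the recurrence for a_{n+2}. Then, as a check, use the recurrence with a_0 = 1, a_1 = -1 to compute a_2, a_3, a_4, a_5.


Substitute y = sum_n a_n x^n.
y''(x) has coefficient (n+2)(n+1) a_{n+2} at x^n;
-3 x y'(x) has coefficient -3 n a_n at x^n (shift);
y(x) has coefficient 1 a_n at x^n.
Matching x^n: (n+2)(n+1) a_{n+2} + (-3n + 1) a_n = 0.
Thus a_{n+2} = (3n - 1) / ((n+1)(n+2)) * a_n.

Check with a_0 = 1, a_1 = -1 (apply the recurrence for n = 0, 1, 2, 3): a_0 = 1, a_1 = -1, a_2 = -1/2, a_3 = -1/3, a_4 = -5/24, a_5 = -2/15.

a_(n+2) = (3n - 1) / ((n+1)(n+2)) * a_n; check: a_0 = 1, a_1 = -1, a_2 = -1/2, a_3 = -1/3, a_4 = -5/24, a_5 = -2/15


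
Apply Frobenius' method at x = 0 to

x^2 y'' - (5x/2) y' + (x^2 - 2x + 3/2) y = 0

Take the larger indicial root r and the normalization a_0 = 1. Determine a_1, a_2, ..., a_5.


Write in Frobenius form y'' + (p(x)/x) y' + (q(x)/x^2) y = 0:
  p(x) = -5/2,  q(x) = x^2 - 2x + 3/2.
Indicial equation: r(r-1) + (-5/2) r + (3/2) = 0 -> roots r_1 = 3, r_2 = 1/2.
Take r = r_1 = 3. Let y(x) = x^r sum_{n>=0} a_n x^n with a_0 = 1.
Substitute y = x^r sum a_n x^n and match x^{r+n}. The recurrence is
  D(n) a_n - 2 a_{n-1} + 1 a_{n-2} = 0,  where D(n) = (r+n)(r+n-1) + (-5/2)(r+n) + (3/2).
  a_n = [2 a_{n-1} - 1 a_{n-2}] / D(n).
Since the indicial polynomial factors as (r - r_1)(r - r_2), D(n) = (r_1 + n - r_1)(r_1 + n - r_2) = n(n + 5/2).
Evaluating step by step (a_0 = 1):
  n = 1: D(1) = 1(1 + 5/2) = 7/2; numerator = 2(1) = 2; a_1 = (2)/(7/2) = 4/7
  n = 2: D(2) = 2(2 + 5/2) = 9; numerator = 2(4/7) - 1(1) = 1/7; a_2 = (1/7)/(9) = 1/63
  n = 3: D(3) = 3(3 + 5/2) = 33/2; numerator = 2(1/63) - 1(4/7) = -34/63; a_3 = (-34/63)/(33/2) = -68/2079
  n = 4: D(4) = 4(4 + 5/2) = 26; numerator = 2(-68/2079) - 1(1/63) = -169/2079; a_4 = (-169/2079)/(26) = -13/4158
  n = 5: D(5) = 5(5 + 5/2) = 75/2; numerator = 2(-13/4158) - 1(-68/2079) = 5/189; a_5 = (5/189)/(75/2) = 2/2835

r = 3; a_0 = 1; a_1 = 4/7; a_2 = 1/63; a_3 = -68/2079; a_4 = -13/4158; a_5 = 2/2835


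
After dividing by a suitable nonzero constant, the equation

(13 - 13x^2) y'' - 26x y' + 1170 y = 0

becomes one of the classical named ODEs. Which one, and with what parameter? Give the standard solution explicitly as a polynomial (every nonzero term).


All three coefficients share the factor 13; dividing through by 13 gives  (1 - x^2) y'' - 2x y' + 90 y = 0.
This matches the Legendre equation (1 - x^2) y'' - 2x y' + n(n+1) y = 0 (note the -2x y' term) with n(n+1) = 90, so n = 9; the polynomial solution is P_9(x).
With y = sum_k a_k x^k, matching x^k gives (k+2)(k+1) a_{k+2} = [k(k+1) - n(n+1)] a_k = (k - 9)(k + 10) a_k. The right side vanishes at k = 9, so the series with the parity of 9 terminates at degree 9.
Standard normalization (P_n(1) = 1): leading coefficient (2n)!/(2^n (n!)^2) = 6402373705728000/(512*131681894400) = 12155/128, so a_9 = 12155/128. Work downward with a_k = (k+1)(k+2) a_{k+2} / ((k - 9)(k + 10)):
  a_7 = (8)(9)(12155/128) / ((7 - 9)(7 + 10)) = (109395/16)/(-34) = -6435/32
  a_5 = (6)(7)(-6435/32) / ((5 - 9)(5 + 10)) = (-135135/16)/(-60) = 9009/64
  a_3 = (4)(5)(9009/64) / ((3 - 9)(3 + 10)) = (45045/16)/(-78) = -1155/32
  a_1 = (2)(3)(-1155/32) / ((1 - 9)(1 + 10)) = (-3465/16)/(-88) = 315/128
Hence P_9(x) = 12155 x^9/128 - 6435 x^7/32 + 9009 x^5/64 - 1155 x^3/32 + 315 x/128.

P_9(x); series = 12155 x^9/128 - 6435 x^7/32 + 9009 x^5/64 - 1155 x^3/32 + 315 x/128


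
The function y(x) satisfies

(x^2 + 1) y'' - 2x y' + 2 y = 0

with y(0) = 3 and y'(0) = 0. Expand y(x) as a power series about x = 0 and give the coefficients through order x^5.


Ansatz: y(x) = sum_{n>=0} a_n x^n, so y'(x) = sum_{n>=1} n a_n x^(n-1) and y''(x) = sum_{n>=2} n(n-1) a_n x^(n-2).
Substitute into P(x) y'' + Q(x) y' + R(x) y = 0 with P(x) = x^2 + 1, Q(x) = -2x, R(x) = 2, and match powers of x.
Initial conditions: a_0 = 3, a_1 = 0.
Setting the coefficient of each power of x to zero and solving order by order (substituting the coefficients already found):
  x^0: 2 a_2 + 2 a_0 = 0  ->  2 a_2 = -2 a_0 = -6  ->  a_2 = -3
  x^1: 6 a_3 = 0  ->  a_3 = 0
  x^2: 12 a_4 = 0  ->  a_4 = 0
  x^3: 20 a_5 + 2 a_3 = 0  ->  20 a_5 = -2 a_3 = 0  ->  a_5 = 0
Truncated series: y(x) = 3 - 3 x^2 + O(x^6).

a_0 = 3; a_1 = 0; a_2 = -3; a_3 = 0; a_4 = 0; a_5 = 0


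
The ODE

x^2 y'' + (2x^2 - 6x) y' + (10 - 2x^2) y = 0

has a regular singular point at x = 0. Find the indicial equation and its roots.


Divide by x^2 to reach normal form y'' + P_1(x) y' + P_2(x) y = 0 with P_1(x) = 2 - 6/x and P_2(x) = -2 + 10/x^2.
x = 0 is a singular point because the y'-coefficient 2 - 6/x has a pole at x = 0 and the y-coefficient -2 + 10/x^2 has a pole at x = 0.
It is a regular singular point because x P_1(x) = p(x) = 2x - 6 and x^2 P_2(x) = q(x) = 10 - 2x^2 are polynomials, hence analytic at x = 0.
p(0) = -6,  q(0) = 10.
Indicial equation: r(r-1) + p(0) r + q(0) = 0, i.e. r^2 + (p(0) - 1) r + q(0) = 0, i.e. r^2 - 7 r + 10 = 0.
Discriminant: (-7)^2 - 4(10) = 9, so r = (7 ± 3)/2.
Solving: r_1 = 5, r_2 = 2.

indicial: r^2 - 7 r + 10 = 0; roots r_1 = 5, r_2 = 2


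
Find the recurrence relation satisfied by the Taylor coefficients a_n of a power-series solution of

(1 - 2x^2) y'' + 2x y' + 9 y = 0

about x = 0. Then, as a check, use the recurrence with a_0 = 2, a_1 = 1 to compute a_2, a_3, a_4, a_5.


Substitute y = sum_n a_n x^n.
(1 - 2 x^2) y'' contributes (n+2)(n+1) a_{n+2} - 2 n(n-1) a_n at x^n.
2 x y'(x) contributes 2 n a_n at x^n.
9 y(x) contributes 9 a_n at x^n.
Matching x^n: (n+2)(n+1) a_{n+2} + (-2 n(n-1) + 2 n + 9) a_n = 0.
Thus a_{n+2} = (2 n(n-1) - 2 n - 9) / ((n+1)(n+2)) * a_n.

Check with a_0 = 2, a_1 = 1 (apply the recurrence for n = 0, 1, 2, 3): a_0 = 2, a_1 = 1, a_2 = -9, a_3 = -11/6, a_4 = 27/4, a_5 = 11/40.

a_(n+2) = (2 n(n-1) - 2 n - 9) / ((n+1)(n+2)) * a_n; check: a_0 = 2, a_1 = 1, a_2 = -9, a_3 = -11/6, a_4 = 27/4, a_5 = 11/40
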